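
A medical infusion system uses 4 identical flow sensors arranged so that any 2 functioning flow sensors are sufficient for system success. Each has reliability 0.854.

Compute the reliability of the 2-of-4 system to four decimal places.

R = Σ_{i=2}^{4} C(4,i) p^i (1−p)^{4−i} with p = 0.854
C(4,2)·0.854^2·0.146^2 = 0.093277
C(4,3)·0.854^3·0.146^1 = 0.363736
C(4,4)·0.854^4·0.146^0 = 0.531902
Sum = 0.9889

0.9889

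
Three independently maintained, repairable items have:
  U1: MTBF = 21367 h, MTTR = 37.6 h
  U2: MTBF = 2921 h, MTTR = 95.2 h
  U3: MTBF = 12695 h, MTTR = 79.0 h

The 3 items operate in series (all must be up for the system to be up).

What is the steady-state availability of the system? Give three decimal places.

A(U1) = MTBF/(MTBF+MTTR) = 21367/(21367+37.6) = 0.998243
A(U2) = MTBF/(MTBF+MTTR) = 2921/(2921+95.2) = 0.968437
A(U3) = MTBF/(MTBF+MTTR) = 12695/(12695+79.0) = 0.993816
Series availability: 0.998243 × 0.968437 × 0.993816 = 0.961

0.961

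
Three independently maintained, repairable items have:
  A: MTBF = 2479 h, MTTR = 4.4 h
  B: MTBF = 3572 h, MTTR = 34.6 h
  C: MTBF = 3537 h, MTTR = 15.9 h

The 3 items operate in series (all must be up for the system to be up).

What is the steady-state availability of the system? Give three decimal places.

0.984

A(A) = MTBF/(MTBF+MTTR) = 2479/(2479+4.4) = 0.998228
A(B) = MTBF/(MTBF+MTTR) = 3572/(3572+34.6) = 0.990406
A(C) = MTBF/(MTBF+MTTR) = 3537/(3537+15.9) = 0.995525
Series availability: 0.998228 × 0.990406 × 0.995525 = 0.984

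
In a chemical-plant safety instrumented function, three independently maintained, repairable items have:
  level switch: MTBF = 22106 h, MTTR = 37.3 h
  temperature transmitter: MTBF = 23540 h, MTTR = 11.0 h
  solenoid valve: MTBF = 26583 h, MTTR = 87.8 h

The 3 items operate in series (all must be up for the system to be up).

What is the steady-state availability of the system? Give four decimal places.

0.9946

A(level switch) = MTBF/(MTBF+MTTR) = 22106/(22106+37.3) = 0.998316
A(temperature transmitter) = MTBF/(MTBF+MTTR) = 23540/(23540+11.0) = 0.999533
A(solenoid valve) = MTBF/(MTBF+MTTR) = 26583/(26583+87.8) = 0.996708
Series availability: 0.998316 × 0.999533 × 0.996708 = 0.9946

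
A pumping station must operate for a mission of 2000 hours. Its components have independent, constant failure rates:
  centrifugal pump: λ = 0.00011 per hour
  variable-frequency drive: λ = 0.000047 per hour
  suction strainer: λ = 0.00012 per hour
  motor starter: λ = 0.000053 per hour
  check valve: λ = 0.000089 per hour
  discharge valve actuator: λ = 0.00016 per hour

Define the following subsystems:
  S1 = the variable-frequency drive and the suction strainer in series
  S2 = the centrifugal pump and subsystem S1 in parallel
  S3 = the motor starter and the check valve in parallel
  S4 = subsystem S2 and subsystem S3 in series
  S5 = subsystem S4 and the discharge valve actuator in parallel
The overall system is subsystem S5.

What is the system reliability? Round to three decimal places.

R(centrifugal pump) = exp(−0.00011 × 2000) = 0.80252
R(variable-frequency drive) = exp(−0.000047 × 2000) = 0.91028
R(suction strainer) = exp(−0.00012 × 2000) = 0.78663
R(motor starter) = exp(−0.000053 × 2000) = 0.89942
R(check valve) = exp(−0.000089 × 2000) = 0.83694
R(discharge valve actuator) = exp(−0.00016 × 2000) = 0.72615
Series (variable-frequency drive and suction strainer): 0.91028 × 0.78663 = 0.71605
Parallel (centrifugal pump and [0.71605]): 1 − (1 − 0.80252)(1 − 0.71605) = 0.94393
Parallel (motor starter and check valve): 1 − (1 − 0.89942)(1 − 0.83694) = 0.98360
Series ([0.94393] and [0.98360]): 0.94393 × 0.98360 = 0.92845
Parallel ([0.92845] and discharge valve actuator): 1 − (1 − 0.92845)(1 − 0.72615) = 0.980

0.980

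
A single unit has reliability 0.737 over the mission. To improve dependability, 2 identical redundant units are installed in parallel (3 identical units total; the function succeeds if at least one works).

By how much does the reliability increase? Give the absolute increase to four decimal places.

0.2448

R_before = 0.737
R_after = 1 − (1 − 0.737)^3 = 0.9818
ΔR = 0.9818 − 0.737 = 0.2448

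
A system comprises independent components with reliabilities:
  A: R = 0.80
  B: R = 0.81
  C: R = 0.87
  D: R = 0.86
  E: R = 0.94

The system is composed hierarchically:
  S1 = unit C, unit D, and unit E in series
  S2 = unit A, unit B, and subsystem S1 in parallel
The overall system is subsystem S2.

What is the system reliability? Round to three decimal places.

Series (C, D, and E): 0.87000 × 0.86000 × 0.94000 = 0.70331
Parallel (A, B, and [0.70331]): 1 − (1 − 0.80000)(1 − 0.81000)(1 − 0.70331) = 0.989

0.989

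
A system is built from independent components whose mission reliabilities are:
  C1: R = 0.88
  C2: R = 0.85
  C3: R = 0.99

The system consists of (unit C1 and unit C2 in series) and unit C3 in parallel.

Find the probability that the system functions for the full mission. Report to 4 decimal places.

Series (C1 and C2): 0.880000 × 0.850000 = 0.748000
Parallel ([0.748000] and C3): 1 − (1 − 0.748000)(1 − 0.990000) = 0.9975

0.9975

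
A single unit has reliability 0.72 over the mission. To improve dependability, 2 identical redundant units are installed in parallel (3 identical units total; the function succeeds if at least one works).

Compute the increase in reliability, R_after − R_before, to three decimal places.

0.258

R_before = 0.72
R_after = 1 − (1 − 0.72)^3 = 0.978
ΔR = 0.978 − 0.72 = 0.258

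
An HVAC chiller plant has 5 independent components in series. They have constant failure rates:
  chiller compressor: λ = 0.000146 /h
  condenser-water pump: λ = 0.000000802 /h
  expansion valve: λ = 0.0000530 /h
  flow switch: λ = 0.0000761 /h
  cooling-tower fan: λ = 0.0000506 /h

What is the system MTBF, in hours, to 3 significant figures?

3060

Series of exponential components: λ_sys = Σ λ_i
λ_sys = 0.000146 + 0.000000802 + 0.0000530 + 0.0000761 + 0.0000506 = 3.2650e-04 /h
MTBF = 1 / λ_sys = 3060 h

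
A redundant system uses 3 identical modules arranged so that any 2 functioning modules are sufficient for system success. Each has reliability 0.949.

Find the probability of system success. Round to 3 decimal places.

0.992

R = Σ_{i=2}^{3} C(3,i) p^i (1−p)^{3−i} with p = 0.949
C(3,2)·0.949^2·0.051^1 = 0.13779
C(3,3)·0.949^3·0.051^0 = 0.85467
Sum = 0.992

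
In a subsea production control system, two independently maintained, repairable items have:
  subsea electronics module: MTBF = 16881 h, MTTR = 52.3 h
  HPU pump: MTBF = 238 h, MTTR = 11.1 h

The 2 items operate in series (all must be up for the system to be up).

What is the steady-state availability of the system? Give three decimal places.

A(subsea electronics module) = MTBF/(MTBF+MTTR) = 16881/(16881+52.3) = 0.996911
A(HPU pump) = MTBF/(MTBF+MTTR) = 238/(238+11.1) = 0.955440
Series availability: 0.996911 × 0.955440 = 0.952

0.952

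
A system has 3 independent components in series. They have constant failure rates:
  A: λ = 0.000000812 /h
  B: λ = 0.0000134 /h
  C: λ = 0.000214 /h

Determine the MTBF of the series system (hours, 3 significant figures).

4380

Series of exponential components: λ_sys = Σ λ_i
λ_sys = 0.000000812 + 0.0000134 + 0.000214 = 2.2821e-04 /h
MTBF = 1 / λ_sys = 4380 h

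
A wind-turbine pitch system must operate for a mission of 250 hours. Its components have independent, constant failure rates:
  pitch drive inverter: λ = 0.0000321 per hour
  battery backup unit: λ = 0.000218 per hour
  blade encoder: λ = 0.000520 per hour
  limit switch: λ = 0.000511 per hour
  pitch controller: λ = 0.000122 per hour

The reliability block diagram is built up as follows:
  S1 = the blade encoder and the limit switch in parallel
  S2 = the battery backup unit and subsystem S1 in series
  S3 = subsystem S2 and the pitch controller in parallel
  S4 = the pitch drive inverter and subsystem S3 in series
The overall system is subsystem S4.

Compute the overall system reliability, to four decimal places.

R(pitch drive inverter) = exp(−0.0000321 × 250) = 0.992007
R(battery backup unit) = exp(−0.000218 × 250) = 0.946959
R(blade encoder) = exp(−0.000520 × 250) = 0.878095
R(limit switch) = exp(−0.000511 × 250) = 0.880073
R(pitch controller) = exp(−0.000122 × 250) = 0.969960
Parallel (blade encoder and limit switch): 1 − (1 − 0.878095)(1 − 0.880073) = 0.985380
Series (battery backup unit and [0.985380]): 0.946959 × 0.985380 = 0.933114
Parallel ([0.933114] and pitch controller): 1 − (1 − 0.933114)(1 − 0.969960) = 0.997991
Series (pitch drive inverter and [0.997991]): 0.992007 × 0.997991 = 0.9900

0.9900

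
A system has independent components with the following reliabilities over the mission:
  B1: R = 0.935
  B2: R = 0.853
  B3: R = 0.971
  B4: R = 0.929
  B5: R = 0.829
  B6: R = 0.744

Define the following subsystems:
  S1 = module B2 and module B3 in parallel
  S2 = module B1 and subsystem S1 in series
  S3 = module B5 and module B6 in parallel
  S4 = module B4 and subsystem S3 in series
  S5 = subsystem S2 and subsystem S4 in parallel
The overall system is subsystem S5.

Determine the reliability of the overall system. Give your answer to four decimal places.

Parallel (B2 and B3): 1 − (1 − 0.853000)(1 − 0.971000) = 0.995737
Series (B1 and [0.995737]): 0.935000 × 0.995737 = 0.931014
Parallel (B5 and B6): 1 − (1 − 0.829000)(1 − 0.744000) = 0.956224
Series (B4 and [0.956224]): 0.929000 × 0.956224 = 0.888332
Parallel ([0.931014] and [0.888332]): 1 − (1 − 0.931014)(1 − 0.888332) = 0.9923

0.9923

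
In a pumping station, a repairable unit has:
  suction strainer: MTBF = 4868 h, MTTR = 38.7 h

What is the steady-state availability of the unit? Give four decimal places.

A(suction strainer) = MTBF/(MTBF+MTTR) = 4868/(4868+38.7) = 0.9921

0.9921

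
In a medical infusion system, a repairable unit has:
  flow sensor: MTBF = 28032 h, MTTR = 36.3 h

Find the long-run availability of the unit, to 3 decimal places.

A(flow sensor) = MTBF/(MTBF+MTTR) = 28032/(28032+36.3) = 0.999

0.999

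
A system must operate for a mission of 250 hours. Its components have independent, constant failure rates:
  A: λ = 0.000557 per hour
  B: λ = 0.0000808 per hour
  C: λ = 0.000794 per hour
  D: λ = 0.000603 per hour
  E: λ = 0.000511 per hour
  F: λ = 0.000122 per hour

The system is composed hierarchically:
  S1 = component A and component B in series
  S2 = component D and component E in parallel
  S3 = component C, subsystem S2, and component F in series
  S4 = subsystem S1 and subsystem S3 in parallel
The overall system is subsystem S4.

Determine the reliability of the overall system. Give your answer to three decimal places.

0.968

R(A) = exp(−0.000557 × 250) = 0.87001
R(B) = exp(−0.0000808 × 250) = 0.98000
R(C) = exp(−0.000794 × 250) = 0.81996
R(D) = exp(−0.000603 × 250) = 0.86006
R(E) = exp(−0.000511 × 250) = 0.88007
R(F) = exp(−0.000122 × 250) = 0.96996
Series (A and B): 0.87001 × 0.98000 = 0.85261
Parallel (D and E): 1 − (1 − 0.86006)(1 − 0.88007) = 0.98322
Series (C, [0.98322], and F): 0.81996 × 0.98322 × 0.96996 = 0.78198
Parallel ([0.85261] and [0.78198]): 1 − (1 − 0.85261)(1 − 0.78198) = 0.968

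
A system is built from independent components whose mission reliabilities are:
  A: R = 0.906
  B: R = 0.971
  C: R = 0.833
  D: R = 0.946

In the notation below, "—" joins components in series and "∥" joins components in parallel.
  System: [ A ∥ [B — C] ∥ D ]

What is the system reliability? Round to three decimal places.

0.999

Series (B and C): 0.97100 × 0.83300 = 0.80884
Parallel (A, [0.80884], and D): 1 − (1 − 0.90600)(1 − 0.80884)(1 − 0.94600) = 0.999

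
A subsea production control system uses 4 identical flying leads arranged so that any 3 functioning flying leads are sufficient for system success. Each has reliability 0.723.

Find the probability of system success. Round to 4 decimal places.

R = Σ_{i=3}^{4} C(4,i) p^i (1−p)^{4−i} with p = 0.723
C(4,3)·0.723^3·0.277^1 = 0.418750
C(4,4)·0.723^4·0.277^0 = 0.273246
Sum = 0.6920

0.6920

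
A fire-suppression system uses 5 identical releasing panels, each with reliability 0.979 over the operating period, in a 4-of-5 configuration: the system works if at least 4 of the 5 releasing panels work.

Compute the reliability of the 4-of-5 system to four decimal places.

R = Σ_{i=4}^{5} C(5,i) p^i (1−p)^{5−i} with p = 0.979
C(5,4)·0.979^4·0.021^1 = 0.096454
C(5,5)·0.979^5·0.021^0 = 0.899318
Sum = 0.9958

0.9958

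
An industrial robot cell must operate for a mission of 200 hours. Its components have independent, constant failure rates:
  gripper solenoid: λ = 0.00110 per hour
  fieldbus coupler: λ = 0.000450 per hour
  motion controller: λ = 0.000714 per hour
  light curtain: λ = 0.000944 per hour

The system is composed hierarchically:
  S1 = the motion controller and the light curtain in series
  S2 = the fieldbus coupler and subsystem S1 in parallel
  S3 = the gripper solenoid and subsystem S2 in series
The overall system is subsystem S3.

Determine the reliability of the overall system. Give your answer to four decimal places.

R(gripper solenoid) = exp(−0.00110 × 200) = 0.802519
R(fieldbus coupler) = exp(−0.000450 × 200) = 0.913931
R(motion controller) = exp(−0.000714 × 200) = 0.866927
R(light curtain) = exp(−0.000944 × 200) = 0.827952
Series (motion controller and light curtain): 0.866927 × 0.827952 = 0.717774
Parallel (fieldbus coupler and [0.717774]): 1 − (1 − 0.913931)(1 − 0.717774) = 0.975709
Series (gripper solenoid and [0.975709]): 0.802519 × 0.975709 = 0.7830

0.7830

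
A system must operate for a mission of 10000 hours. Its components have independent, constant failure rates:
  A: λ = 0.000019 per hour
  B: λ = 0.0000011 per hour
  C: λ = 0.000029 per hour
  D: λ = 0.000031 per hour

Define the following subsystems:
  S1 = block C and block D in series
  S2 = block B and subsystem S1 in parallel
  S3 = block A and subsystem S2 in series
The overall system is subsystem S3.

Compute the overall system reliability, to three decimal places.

0.823

R(A) = exp(−0.000019 × 10000) = 0.82696
R(B) = exp(−0.0000011 × 10000) = 0.98906
R(C) = exp(−0.000029 × 10000) = 0.74826
R(D) = exp(−0.000031 × 10000) = 0.73345
Series (C and D): 0.74826 × 0.73345 = 0.54881
Parallel (B and [0.54881]): 1 − (1 − 0.98906)(1 − 0.54881) = 0.99506
Series (A and [0.99506]): 0.82696 × 0.99506 = 0.823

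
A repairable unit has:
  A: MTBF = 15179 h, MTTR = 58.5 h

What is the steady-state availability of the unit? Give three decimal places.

0.996

A(A) = MTBF/(MTBF+MTTR) = 15179/(15179+58.5) = 0.996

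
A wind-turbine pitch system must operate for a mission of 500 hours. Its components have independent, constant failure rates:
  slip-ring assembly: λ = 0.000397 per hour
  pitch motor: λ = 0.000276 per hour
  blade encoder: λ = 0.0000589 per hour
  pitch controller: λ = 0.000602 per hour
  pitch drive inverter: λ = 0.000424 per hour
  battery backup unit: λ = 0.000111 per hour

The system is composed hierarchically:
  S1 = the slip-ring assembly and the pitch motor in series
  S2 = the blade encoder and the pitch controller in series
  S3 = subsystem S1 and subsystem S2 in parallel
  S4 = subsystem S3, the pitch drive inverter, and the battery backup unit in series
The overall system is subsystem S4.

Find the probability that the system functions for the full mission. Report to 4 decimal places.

0.7038

R(slip-ring assembly) = exp(−0.000397 × 500) = 0.819960
R(pitch motor) = exp(−0.000276 × 500) = 0.871099
R(blade encoder) = exp(−0.0000589 × 500) = 0.970979
R(pitch controller) = exp(−0.000602 × 500) = 0.740078
R(pitch drive inverter) = exp(−0.000424 × 500) = 0.808965
R(battery backup unit) = exp(−0.000111 × 500) = 0.946012
Series (slip-ring assembly and pitch motor): 0.819960 × 0.871099 = 0.714266
Series (blade encoder and pitch controller): 0.970979 × 0.740078 = 0.718600
Parallel ([0.714266] and [0.718600]): 1 − (1 − 0.714266)(1 − 0.718600) = 0.919594
Series ([0.919594], pitch drive inverter, and battery backup unit): 0.919594 × 0.808965 × 0.946012 = 0.7038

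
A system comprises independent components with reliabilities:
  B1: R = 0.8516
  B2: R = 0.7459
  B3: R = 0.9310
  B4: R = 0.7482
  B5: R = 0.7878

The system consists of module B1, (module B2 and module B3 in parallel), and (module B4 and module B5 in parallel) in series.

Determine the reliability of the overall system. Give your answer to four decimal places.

Parallel (B2 and B3): 1 − (1 − 0.745900)(1 − 0.931000) = 0.982467
Parallel (B4 and B5): 1 − (1 − 0.748200)(1 − 0.787800) = 0.946568
Series (B1, [0.982467], and [0.946568]): 0.851600 × 0.982467 × 0.946568 = 0.7920

0.7920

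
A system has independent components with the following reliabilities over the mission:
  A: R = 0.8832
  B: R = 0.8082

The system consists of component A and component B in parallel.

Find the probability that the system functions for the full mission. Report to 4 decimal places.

Parallel (A and B): 1 − (1 − 0.883200)(1 − 0.808200) = 0.9776

0.9776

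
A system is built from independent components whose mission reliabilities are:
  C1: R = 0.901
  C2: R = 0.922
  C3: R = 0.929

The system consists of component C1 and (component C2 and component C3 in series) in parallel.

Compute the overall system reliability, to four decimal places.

0.9858

Series (C2 and C3): 0.922000 × 0.929000 = 0.856538
Parallel (C1 and [0.856538]): 1 − (1 − 0.901000)(1 − 0.856538) = 0.9858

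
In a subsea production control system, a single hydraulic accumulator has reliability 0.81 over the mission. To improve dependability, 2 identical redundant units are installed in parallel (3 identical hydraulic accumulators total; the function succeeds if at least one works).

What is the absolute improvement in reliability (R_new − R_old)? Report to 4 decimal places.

0.1831

R_before = 0.81
R_after = 1 − (1 − 0.81)^3 = 0.9931
ΔR = 0.9931 − 0.81 = 0.1831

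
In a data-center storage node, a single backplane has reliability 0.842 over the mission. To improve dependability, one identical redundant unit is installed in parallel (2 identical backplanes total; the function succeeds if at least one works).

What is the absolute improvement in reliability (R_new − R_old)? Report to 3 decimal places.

R_before = 0.842
R_after = 1 − (1 − 0.842)^2 = 0.975
ΔR = 0.975 − 0.842 = 0.133

0.133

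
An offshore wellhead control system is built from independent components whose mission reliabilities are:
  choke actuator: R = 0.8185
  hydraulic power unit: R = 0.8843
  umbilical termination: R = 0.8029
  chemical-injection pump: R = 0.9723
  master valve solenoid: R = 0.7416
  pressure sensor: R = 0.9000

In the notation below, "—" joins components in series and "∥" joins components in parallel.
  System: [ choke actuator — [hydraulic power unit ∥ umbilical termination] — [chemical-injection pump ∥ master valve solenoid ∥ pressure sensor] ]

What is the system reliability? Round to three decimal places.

0.799

Parallel (hydraulic power unit and umbilical termination): 1 − (1 − 0.88430)(1 − 0.80290) = 0.97720
Parallel (chemical-injection pump, master valve solenoid, and pressure sensor): 1 − (1 − 0.97230)(1 − 0.74160)(1 − 0.90000) = 0.99928
Series (choke actuator, [0.97720], and [0.99928]): 0.81850 × 0.97720 × 0.99928 = 0.799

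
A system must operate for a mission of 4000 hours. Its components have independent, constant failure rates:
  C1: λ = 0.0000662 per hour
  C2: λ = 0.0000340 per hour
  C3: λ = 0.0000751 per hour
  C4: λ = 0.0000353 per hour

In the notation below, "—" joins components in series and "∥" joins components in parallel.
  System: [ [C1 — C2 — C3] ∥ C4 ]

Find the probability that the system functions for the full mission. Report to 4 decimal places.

0.9336

R(C1) = exp(−0.0000662 × 4000) = 0.767359
R(C2) = exp(−0.0000340 × 4000) = 0.872843
R(C3) = exp(−0.0000751 × 4000) = 0.740522
R(C4) = exp(−0.0000353 × 4000) = 0.868316
Series (C1, C2, and C3): 0.767359 × 0.872843 × 0.740522 = 0.495990
Parallel ([0.495990] and C4): 1 − (1 − 0.495990)(1 − 0.868316) = 0.9336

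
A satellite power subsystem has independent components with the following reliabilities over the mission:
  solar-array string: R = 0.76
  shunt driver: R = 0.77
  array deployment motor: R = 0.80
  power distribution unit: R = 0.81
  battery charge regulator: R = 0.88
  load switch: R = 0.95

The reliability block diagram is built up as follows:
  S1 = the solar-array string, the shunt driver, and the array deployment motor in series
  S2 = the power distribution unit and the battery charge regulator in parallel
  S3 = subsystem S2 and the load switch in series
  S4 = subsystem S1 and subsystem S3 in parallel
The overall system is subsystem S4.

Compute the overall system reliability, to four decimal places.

0.9619

Series (solar-array string, shunt driver, and array deployment motor): 0.760000 × 0.770000 × 0.800000 = 0.468160
Parallel (power distribution unit and battery charge regulator): 1 − (1 − 0.810000)(1 − 0.880000) = 0.977200
Series ([0.977200] and load switch): 0.977200 × 0.950000 = 0.928340
Parallel ([0.468160] and [0.928340]): 1 − (1 − 0.468160)(1 − 0.928340) = 0.9619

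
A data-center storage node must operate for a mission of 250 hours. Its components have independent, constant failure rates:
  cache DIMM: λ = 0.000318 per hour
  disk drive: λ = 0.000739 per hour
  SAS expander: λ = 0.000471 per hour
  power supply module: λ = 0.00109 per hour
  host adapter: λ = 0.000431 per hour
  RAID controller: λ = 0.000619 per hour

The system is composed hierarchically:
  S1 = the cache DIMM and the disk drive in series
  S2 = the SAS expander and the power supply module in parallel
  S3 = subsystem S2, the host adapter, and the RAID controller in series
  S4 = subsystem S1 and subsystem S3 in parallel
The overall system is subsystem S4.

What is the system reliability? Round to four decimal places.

R(cache DIMM) = exp(−0.000318 × 250) = 0.923578
R(disk drive) = exp(−0.000739 × 250) = 0.831312
R(SAS expander) = exp(−0.000471 × 250) = 0.888918
R(power supply module) = exp(−0.00109 × 250) = 0.761473
R(host adapter) = exp(−0.000431 × 250) = 0.897852
R(RAID controller) = exp(−0.000619 × 250) = 0.856629
Series (cache DIMM and disk drive): 0.923578 × 0.831312 = 0.767781
Parallel (SAS expander and power supply module): 1 − (1 − 0.888918)(1 − 0.761473) = 0.973504
Series ([0.973504], host adapter, and RAID controller): 0.973504 × 0.897852 × 0.856629 = 0.748747
Parallel ([0.767781] and [0.748747]): 1 − (1 − 0.767781)(1 − 0.748747) = 0.9417

0.9417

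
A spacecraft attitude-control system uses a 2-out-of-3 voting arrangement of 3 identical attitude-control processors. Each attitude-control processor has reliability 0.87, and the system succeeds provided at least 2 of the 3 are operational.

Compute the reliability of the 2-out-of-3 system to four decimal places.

R = Σ_{i=2}^{3} C(3,i) p^i (1−p)^{3−i} with p = 0.87
C(3,2)·0.87^2·0.13^1 = 0.295191
C(3,3)·0.87^3·0.13^0 = 0.658503
Sum = 0.9537

0.9537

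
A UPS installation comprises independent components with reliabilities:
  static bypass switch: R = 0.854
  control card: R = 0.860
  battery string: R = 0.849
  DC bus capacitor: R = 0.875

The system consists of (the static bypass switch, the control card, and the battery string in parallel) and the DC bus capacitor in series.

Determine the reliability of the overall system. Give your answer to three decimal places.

0.872

Parallel (static bypass switch, control card, and battery string): 1 − (1 − 0.85400)(1 − 0.86000)(1 − 0.84900) = 0.99691
Series ([0.99691] and DC bus capacitor): 0.99691 × 0.87500 = 0.872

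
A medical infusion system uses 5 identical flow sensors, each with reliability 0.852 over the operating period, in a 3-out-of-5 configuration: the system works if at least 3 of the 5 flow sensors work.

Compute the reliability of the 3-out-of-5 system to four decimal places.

R = Σ_{i=3}^{5} C(5,i) p^i (1−p)^{5−i} with p = 0.852
C(5,3)·0.852^3·0.148^2 = 0.135470
C(5,4)·0.852^4·0.148^1 = 0.389933
C(5,5)·0.852^5·0.148^0 = 0.448950
Sum = 0.9744

0.9744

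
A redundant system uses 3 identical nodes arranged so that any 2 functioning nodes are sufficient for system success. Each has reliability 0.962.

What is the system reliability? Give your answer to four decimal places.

R = Σ_{i=2}^{3} C(3,i) p^i (1−p)^{3−i} with p = 0.962
C(3,2)·0.962^2·0.038^1 = 0.105501
C(3,3)·0.962^3·0.038^0 = 0.890277
Sum = 0.9958

0.9958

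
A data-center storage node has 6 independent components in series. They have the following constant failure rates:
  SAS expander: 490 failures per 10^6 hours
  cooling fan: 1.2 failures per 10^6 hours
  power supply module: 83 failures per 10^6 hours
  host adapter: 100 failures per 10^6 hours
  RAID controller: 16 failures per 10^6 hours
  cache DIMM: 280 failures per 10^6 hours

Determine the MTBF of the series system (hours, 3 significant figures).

Series of exponential components: λ_sys = Σ λ_i
λ_sys = 0.00049 + 0.0000012 + 0.000083 + 0.00010 + 0.000016 + 0.00028 = 9.7020e-04 /h
MTBF = 1 / λ_sys = 1030 h

1030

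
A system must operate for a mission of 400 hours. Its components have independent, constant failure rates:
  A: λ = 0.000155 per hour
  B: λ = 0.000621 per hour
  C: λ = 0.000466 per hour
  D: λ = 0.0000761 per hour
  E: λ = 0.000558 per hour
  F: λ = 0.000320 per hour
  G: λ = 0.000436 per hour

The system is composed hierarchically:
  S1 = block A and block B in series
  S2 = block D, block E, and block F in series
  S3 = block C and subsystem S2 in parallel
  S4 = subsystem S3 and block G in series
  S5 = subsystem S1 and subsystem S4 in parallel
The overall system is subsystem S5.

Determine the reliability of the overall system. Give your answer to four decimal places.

R(A) = exp(−0.000155 × 400) = 0.939883
R(B) = exp(−0.000621 × 400) = 0.780048
R(C) = exp(−0.000466 × 400) = 0.829942
R(D) = exp(−0.0000761 × 400) = 0.970019
R(E) = exp(−0.000558 × 400) = 0.799955
R(F) = exp(−0.000320 × 400) = 0.879853
R(G) = exp(−0.000436 × 400) = 0.839961
Series (A and B): 0.939883 × 0.780048 = 0.733154
Series (D, E, and F): 0.970019 × 0.799955 × 0.879853 = 0.682741
Parallel (C and [0.682741]): 1 − (1 − 0.829942)(1 − 0.682741) = 0.946048
Series ([0.946048] and G): 0.946048 × 0.839961 = 0.794643
Parallel ([0.733154] and [0.794643]): 1 − (1 − 0.733154)(1 − 0.794643) = 0.9452

0.9452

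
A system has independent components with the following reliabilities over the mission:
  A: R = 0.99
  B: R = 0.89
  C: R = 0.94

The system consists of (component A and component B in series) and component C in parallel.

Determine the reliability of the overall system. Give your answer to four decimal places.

Series (A and B): 0.990000 × 0.890000 = 0.881100
Parallel ([0.881100] and C): 1 − (1 − 0.881100)(1 − 0.940000) = 0.9929

0.9929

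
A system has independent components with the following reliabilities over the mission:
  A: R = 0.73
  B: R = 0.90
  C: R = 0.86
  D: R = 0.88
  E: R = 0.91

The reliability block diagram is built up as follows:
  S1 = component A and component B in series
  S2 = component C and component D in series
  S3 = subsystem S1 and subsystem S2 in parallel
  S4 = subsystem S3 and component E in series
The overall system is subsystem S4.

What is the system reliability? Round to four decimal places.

0.8341

Series (A and B): 0.730000 × 0.900000 = 0.657000
Series (C and D): 0.860000 × 0.880000 = 0.756800
Parallel ([0.657000] and [0.756800]): 1 − (1 − 0.657000)(1 − 0.756800) = 0.916582
Series ([0.916582] and E): 0.916582 × 0.910000 = 0.8341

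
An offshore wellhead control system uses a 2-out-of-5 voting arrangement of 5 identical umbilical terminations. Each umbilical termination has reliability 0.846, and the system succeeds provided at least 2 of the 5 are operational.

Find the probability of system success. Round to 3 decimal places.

R = Σ_{i=2}^{5} C(5,i) p^i (1−p)^{5−i} with p = 0.846
C(5,2)·0.846^2·0.154^3 = 0.02614
C(5,3)·0.846^3·0.154^2 = 0.14360
C(5,4)·0.846^4·0.154^1 = 0.39443
C(5,5)·0.846^5·0.154^0 = 0.43336
Sum = 0.998

0.998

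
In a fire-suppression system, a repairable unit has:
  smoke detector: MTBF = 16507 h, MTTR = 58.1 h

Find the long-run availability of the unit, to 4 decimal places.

0.9965

A(smoke detector) = MTBF/(MTBF+MTTR) = 16507/(16507+58.1) = 0.9965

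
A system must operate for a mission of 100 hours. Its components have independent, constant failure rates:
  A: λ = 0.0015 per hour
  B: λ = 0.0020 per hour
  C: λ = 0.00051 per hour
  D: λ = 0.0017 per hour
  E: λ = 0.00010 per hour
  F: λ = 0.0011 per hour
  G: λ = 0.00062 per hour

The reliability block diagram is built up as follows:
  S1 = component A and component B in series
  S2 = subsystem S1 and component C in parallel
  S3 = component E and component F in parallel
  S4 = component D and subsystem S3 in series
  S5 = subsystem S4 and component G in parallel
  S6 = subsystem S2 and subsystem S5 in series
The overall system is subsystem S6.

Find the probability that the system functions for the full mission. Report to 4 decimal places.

R(A) = exp(−0.0015 × 100) = 0.860708
R(B) = exp(−0.0020 × 100) = 0.818731
R(C) = exp(−0.00051 × 100) = 0.950279
R(D) = exp(−0.0017 × 100) = 0.843665
R(E) = exp(−0.00010 × 100) = 0.990050
R(F) = exp(−0.0011 × 100) = 0.895834
R(G) = exp(−0.00062 × 100) = 0.939883
Series (A and B): 0.860708 × 0.818731 = 0.704688
Parallel ([0.704688] and C): 1 − (1 − 0.704688)(1 − 0.950279) = 0.985317
Parallel (E and F): 1 − (1 − 0.990050)(1 − 0.895834) = 0.998964
Series (D and [0.998964]): 0.843665 × 0.998964 = 0.842791
Parallel ([0.842791] and G): 1 − (1 − 0.842791)(1 − 0.939883) = 0.990549
Series ([0.985317] and [0.990549]): 0.985317 × 0.990549 = 0.9760

0.9760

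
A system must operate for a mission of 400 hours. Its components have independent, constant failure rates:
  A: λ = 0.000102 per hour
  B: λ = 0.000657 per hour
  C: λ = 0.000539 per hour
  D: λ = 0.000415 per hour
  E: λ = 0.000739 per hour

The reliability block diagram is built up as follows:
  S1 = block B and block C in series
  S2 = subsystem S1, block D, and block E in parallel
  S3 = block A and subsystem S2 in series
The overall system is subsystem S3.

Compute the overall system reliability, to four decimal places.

R(A) = exp(−0.000102 × 400) = 0.960021
R(B) = exp(−0.000657 × 400) = 0.768896
R(C) = exp(−0.000539 × 400) = 0.806058
R(D) = exp(−0.000415 × 400) = 0.847046
R(E) = exp(−0.000739 × 400) = 0.744085
Series (B and C): 0.768896 × 0.806058 = 0.619775
Parallel ([0.619775], D, and E): 1 − (1 − 0.619775)(1 − 0.847046)(1 − 0.744085) = 0.985117
Series (A and [0.985117]): 0.960021 × 0.985117 = 0.9457

0.9457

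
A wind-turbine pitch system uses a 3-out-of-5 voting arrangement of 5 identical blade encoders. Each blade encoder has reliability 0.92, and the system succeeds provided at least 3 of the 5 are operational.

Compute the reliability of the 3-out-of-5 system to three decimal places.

R = Σ_{i=3}^{5} C(5,i) p^i (1−p)^{5−i} with p = 0.92
C(5,3)·0.92^3·0.08^2 = 0.04984
C(5,4)·0.92^4·0.08^1 = 0.28656
C(5,5)·0.92^5·0.08^0 = 0.65908
Sum = 0.995

0.995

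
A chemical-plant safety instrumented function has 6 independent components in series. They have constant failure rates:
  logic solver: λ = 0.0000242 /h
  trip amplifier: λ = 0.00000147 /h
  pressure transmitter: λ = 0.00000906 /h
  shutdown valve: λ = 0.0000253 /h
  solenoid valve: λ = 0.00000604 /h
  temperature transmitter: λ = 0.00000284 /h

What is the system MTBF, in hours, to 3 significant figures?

14500

Series of exponential components: λ_sys = Σ λ_i
λ_sys = 0.0000242 + 0.00000147 + 0.00000906 + 0.0000253 + 0.00000604 + 0.00000284 = 6.8910e-05 /h
MTBF = 1 / λ_sys = 14500 h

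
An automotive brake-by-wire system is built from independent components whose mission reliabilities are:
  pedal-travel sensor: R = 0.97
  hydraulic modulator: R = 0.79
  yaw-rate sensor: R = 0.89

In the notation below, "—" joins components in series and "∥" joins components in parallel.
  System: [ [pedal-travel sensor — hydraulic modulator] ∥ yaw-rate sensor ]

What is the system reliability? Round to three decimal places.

Series (pedal-travel sensor and hydraulic modulator): 0.97000 × 0.79000 = 0.76630
Parallel ([0.76630] and yaw-rate sensor): 1 − (1 − 0.76630)(1 − 0.89000) = 0.974

0.974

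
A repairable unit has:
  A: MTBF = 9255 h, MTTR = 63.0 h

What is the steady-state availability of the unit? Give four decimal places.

A(A) = MTBF/(MTBF+MTTR) = 9255/(9255+63.0) = 0.9932

0.9932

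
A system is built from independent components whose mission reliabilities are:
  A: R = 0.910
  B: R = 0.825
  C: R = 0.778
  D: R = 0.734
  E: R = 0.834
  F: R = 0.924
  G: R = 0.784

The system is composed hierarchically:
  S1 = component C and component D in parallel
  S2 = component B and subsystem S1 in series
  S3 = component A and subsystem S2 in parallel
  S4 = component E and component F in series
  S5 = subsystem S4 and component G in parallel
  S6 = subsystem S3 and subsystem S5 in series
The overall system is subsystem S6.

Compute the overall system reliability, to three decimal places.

Parallel (C and D): 1 − (1 − 0.77800)(1 − 0.73400) = 0.94095
Series (B and [0.94095]): 0.82500 × 0.94095 = 0.77628
Parallel (A and [0.77628]): 1 − (1 − 0.91000)(1 − 0.77628) = 0.97987
Series (E and F): 0.83400 × 0.92400 = 0.77062
Parallel ([0.77062] and G): 1 − (1 − 0.77062)(1 − 0.78400) = 0.95045
Series ([0.97987] and [0.95045]): 0.97987 × 0.95045 = 0.931

0.931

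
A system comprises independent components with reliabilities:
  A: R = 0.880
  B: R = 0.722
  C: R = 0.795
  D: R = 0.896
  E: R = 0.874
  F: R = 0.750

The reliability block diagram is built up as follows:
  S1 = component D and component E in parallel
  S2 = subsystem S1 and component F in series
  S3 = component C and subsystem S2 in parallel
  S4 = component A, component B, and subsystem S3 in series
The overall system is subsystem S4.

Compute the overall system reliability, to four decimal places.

0.6015

Parallel (D and E): 1 − (1 − 0.896000)(1 − 0.874000) = 0.986896
Series ([0.986896] and F): 0.986896 × 0.750000 = 0.740172
Parallel (C and [0.740172]): 1 − (1 − 0.795000)(1 − 0.740172) = 0.946735
Series (A, B, and [0.946735]): 0.880000 × 0.722000 × 0.946735 = 0.6015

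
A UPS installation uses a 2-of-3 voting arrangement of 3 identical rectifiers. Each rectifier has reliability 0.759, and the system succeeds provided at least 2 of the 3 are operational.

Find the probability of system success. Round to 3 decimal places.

R = Σ_{i=2}^{3} C(3,i) p^i (1−p)^{3−i} with p = 0.759
C(3,2)·0.759^2·0.241^1 = 0.41651
C(3,3)·0.759^3·0.241^0 = 0.43725
Sum = 0.854

0.854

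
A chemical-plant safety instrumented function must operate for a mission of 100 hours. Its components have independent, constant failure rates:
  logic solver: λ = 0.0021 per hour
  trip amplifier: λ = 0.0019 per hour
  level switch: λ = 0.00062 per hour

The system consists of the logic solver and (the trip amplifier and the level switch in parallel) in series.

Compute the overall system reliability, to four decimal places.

R(logic solver) = exp(−0.0021 × 100) = 0.810584
R(trip amplifier) = exp(−0.0019 × 100) = 0.826959
R(level switch) = exp(−0.00062 × 100) = 0.939883
Parallel (trip amplifier and level switch): 1 − (1 − 0.826959)(1 − 0.939883) = 0.989597
Series (logic solver and [0.989597]): 0.810584 × 0.989597 = 0.8022

0.8022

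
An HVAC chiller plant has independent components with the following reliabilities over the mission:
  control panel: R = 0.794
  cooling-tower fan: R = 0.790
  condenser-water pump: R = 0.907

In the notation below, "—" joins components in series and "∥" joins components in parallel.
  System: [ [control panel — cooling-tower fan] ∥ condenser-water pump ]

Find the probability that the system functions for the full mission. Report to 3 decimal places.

Series (control panel and cooling-tower fan): 0.79400 × 0.79000 = 0.62726
Parallel ([0.62726] and condenser-water pump): 1 − (1 − 0.62726)(1 − 0.90700) = 0.965

0.965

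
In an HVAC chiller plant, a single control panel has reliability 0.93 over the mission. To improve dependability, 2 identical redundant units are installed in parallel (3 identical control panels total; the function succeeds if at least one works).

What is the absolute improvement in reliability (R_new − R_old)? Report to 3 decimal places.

R_before = 0.93
R_after = 1 − (1 − 0.93)^3 = 1.000
ΔR = 1.000 − 0.93 = 0.070

0.070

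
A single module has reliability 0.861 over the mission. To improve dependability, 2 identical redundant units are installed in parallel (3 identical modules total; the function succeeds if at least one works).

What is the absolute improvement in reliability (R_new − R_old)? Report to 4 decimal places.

0.1363

R_before = 0.861
R_after = 1 − (1 − 0.861)^3 = 0.9973
ΔR = 0.9973 − 0.861 = 0.1363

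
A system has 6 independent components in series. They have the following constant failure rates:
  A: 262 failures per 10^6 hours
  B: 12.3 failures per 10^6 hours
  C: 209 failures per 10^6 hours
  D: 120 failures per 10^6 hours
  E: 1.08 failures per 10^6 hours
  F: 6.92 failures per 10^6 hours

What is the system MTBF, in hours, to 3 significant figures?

Series of exponential components: λ_sys = Σ λ_i
λ_sys = 0.000262 + 0.0000123 + 0.000209 + 0.000120 + 0.00000108 + 0.00000692 = 6.1130e-04 /h
MTBF = 1 / λ_sys = 1640 h

1640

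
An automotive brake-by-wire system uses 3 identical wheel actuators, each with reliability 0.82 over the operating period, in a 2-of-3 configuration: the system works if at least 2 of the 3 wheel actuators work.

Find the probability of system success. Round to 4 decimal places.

R = Σ_{i=2}^{3} C(3,i) p^i (1−p)^{3−i} with p = 0.82
C(3,2)·0.82^2·0.18^1 = 0.363096
C(3,3)·0.82^3·0.18^0 = 0.551368
Sum = 0.9145

0.9145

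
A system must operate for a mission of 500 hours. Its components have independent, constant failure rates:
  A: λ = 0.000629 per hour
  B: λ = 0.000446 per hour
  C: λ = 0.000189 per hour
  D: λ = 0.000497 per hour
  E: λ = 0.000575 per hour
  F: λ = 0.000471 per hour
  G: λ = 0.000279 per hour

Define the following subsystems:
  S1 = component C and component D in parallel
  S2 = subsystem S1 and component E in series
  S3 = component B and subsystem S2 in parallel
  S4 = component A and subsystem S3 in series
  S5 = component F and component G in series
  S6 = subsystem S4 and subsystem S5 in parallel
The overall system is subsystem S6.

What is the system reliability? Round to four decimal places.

R(A) = exp(−0.000629 × 500) = 0.730154
R(B) = exp(−0.000446 × 500) = 0.800115
R(C) = exp(−0.000189 × 500) = 0.909828
R(D) = exp(−0.000497 × 500) = 0.779970
R(E) = exp(−0.000575 × 500) = 0.750137
R(F) = exp(−0.000471 × 500) = 0.790176
R(G) = exp(−0.000279 × 500) = 0.869793
Parallel (C and D): 1 − (1 − 0.909828)(1 − 0.779970) = 0.980159
Series ([0.980159] and E): 0.980159 × 0.750137 = 0.735254
Parallel (B and [0.735254]): 1 − (1 − 0.800115)(1 − 0.735254) = 0.947081
Series (A and [0.947081]): 0.730154 × 0.947081 = 0.691515
Series (F and G): 0.790176 × 0.869793 = 0.687290
Parallel ([0.691515] and [0.687290]): 1 − (1 − 0.691515)(1 − 0.687290) = 0.9035

0.9035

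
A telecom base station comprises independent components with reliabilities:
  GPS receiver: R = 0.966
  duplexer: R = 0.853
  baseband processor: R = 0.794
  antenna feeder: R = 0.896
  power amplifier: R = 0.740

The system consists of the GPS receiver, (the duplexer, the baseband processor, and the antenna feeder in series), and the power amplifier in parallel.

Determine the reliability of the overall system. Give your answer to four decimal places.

Series (duplexer, baseband processor, and antenna feeder): 0.853000 × 0.794000 × 0.896000 = 0.606845
Parallel (GPS receiver, [0.606845], and power amplifier): 1 − (1 − 0.966000)(1 − 0.606845)(1 − 0.740000) = 0.9965

0.9965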